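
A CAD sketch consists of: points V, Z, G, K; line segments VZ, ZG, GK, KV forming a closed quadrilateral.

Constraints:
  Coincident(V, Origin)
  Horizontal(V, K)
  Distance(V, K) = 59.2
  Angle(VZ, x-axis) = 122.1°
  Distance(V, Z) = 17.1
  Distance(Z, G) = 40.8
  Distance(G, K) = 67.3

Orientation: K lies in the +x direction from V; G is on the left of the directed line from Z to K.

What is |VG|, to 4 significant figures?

50.53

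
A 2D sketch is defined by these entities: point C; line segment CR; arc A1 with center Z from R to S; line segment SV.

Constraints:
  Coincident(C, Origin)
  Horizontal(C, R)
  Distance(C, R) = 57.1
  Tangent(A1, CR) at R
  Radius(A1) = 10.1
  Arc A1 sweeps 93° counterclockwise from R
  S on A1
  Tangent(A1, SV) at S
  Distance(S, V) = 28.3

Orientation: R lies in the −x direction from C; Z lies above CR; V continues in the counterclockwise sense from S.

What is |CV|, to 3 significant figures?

62.2

On A1, R sits at bearing -90° from Z; a 93° counterclockwise sweep puts S at bearing 3°, so S = Z + 10.1·(cos 3°, sin 3°) = (-47.0, 10.6). The tangent condition forces ZS to be normal to SV, so SV runs along (−sin 3°, cos 3°); with |SV| = 28.3, V = (-48.5, 38.9). Then |CV| = |V − C| = 62.2.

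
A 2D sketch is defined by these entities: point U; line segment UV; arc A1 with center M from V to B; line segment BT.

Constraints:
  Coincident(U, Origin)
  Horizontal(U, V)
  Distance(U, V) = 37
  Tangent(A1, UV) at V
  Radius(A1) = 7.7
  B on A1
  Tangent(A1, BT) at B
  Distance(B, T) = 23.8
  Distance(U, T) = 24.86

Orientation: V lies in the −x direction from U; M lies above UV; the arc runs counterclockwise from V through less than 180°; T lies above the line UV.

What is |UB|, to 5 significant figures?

31.485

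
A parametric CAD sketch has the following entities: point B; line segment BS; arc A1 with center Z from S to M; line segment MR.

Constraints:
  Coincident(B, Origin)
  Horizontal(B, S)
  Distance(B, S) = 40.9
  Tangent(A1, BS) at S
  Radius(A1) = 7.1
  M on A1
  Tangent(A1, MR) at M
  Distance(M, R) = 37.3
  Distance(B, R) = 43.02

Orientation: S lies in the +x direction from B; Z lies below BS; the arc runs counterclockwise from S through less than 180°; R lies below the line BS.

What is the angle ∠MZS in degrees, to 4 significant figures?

66.29°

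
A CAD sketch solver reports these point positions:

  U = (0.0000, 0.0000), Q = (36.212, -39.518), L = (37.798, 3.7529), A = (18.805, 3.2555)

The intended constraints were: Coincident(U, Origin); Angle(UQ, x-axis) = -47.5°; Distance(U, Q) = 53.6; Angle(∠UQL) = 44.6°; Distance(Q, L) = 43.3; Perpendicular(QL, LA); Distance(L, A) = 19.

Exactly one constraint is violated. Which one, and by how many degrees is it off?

Perpendicular(QL, LA) — off by 3.60°.

U = (0.00, 0.00) ✓; UQ at -47.50° ✓; |UQ| = 53.60 ✓; ∠UQL = 44.60° ✓; |QL| = 43.30 ✓; ∠(QL, LA) = 93.60° ✗; |LA| = 19.00 ✓.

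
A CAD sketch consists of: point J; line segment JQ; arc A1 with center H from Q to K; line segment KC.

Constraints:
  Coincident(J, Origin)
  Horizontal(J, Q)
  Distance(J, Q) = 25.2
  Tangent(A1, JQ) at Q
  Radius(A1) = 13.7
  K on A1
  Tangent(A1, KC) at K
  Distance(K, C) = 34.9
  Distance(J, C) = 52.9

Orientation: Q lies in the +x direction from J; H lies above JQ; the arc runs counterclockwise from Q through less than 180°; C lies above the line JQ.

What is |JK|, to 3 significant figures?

42.3

Checks: J = (0.00, 0.00) ✓; |HK| = 13.70 ✓; ∠(HK, KC) = 90.00° ✓; |KC| = 34.90 ✓; |JC| = 52.90 ✓.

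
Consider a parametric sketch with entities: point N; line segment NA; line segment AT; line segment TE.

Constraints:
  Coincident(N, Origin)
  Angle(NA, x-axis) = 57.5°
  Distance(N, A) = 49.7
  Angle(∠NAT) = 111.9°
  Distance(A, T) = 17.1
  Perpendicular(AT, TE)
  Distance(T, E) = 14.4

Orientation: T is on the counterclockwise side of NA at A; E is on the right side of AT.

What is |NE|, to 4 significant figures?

70.23

N is at the origin; NA runs at 57.5° with length 49.7, so A = 49.7·(cos 57.5°, sin 57.5°) = (26.70, 41.92). ∠NAT = 111.9°, so AT runs at 57.5° + (180° − 111.9°) = 125.6° from the x-axis; with |AT| = 17.1, T = A + 17.1·(cos 125.6°, sin 125.6°) = (16.75, 55.82). AT is perpendicular to TE; with |TE| = 14.4 on the right of AT, E = T + 14.4·(0.8131, 0.5821) = (28.46, 64.20). Then |NE| = |E − N| = 70.23.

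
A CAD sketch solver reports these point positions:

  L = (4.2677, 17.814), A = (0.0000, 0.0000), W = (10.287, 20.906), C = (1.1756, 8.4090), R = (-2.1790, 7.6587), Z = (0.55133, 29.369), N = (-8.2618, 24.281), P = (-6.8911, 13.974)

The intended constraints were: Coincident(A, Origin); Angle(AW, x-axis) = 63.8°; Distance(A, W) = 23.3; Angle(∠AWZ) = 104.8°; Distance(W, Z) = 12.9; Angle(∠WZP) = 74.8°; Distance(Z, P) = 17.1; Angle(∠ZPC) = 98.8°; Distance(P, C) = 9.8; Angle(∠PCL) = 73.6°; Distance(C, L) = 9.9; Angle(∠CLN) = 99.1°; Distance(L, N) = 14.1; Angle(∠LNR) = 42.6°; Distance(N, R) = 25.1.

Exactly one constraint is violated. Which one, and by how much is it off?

Distance(N, R) = 25.1 — off by 7.40.

A = (0.00, 0.00) ✓; AW at 63.80° ✓; |AW| = 23.30 ✓; ∠AWZ = 104.8° ✓; |WZ| = 12.90 ✓; ∠WZP = 74.80° ✓; |ZP| = 17.10 ✓; ∠ZPC = 98.80° ✓; |PC| = 9.800 ✓; ∠PCL = 73.60° ✓; |CL| = 9.900 ✓; ∠CLN = 99.10° ✓; |LN| = 14.10 ✓; ∠LNR = 42.60° ✓; |NR| = 17.70 ✗.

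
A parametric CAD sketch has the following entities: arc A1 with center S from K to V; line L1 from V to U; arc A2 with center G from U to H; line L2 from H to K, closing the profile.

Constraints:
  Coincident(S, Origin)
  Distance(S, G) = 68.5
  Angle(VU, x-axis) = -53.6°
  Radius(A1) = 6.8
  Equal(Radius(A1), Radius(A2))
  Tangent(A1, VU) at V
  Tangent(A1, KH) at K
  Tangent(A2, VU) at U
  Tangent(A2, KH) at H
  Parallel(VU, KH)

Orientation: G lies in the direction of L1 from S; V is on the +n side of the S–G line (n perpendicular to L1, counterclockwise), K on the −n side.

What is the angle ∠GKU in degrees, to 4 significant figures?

5.560°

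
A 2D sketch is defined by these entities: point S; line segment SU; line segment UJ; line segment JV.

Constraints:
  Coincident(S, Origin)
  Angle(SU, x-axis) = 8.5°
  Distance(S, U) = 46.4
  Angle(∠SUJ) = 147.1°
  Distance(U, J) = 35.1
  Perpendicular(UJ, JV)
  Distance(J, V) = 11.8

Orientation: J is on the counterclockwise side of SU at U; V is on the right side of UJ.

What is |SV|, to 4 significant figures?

82.79

∠SUJ = 147.1°, so UJ runs at 8.5° + (180° − 147.1°) = 41.40° from the x-axis; with |UJ| = 35.1, J = U + 35.1·(cos 41.40°, sin 41.40°) = (72.22, 30.07). UJ is perpendicular to JV; with |JV| = 11.8 on the right of UJ, V = J + 11.8·(0.6613, -0.7501) = (80.02, 21.22). Then |SV| = |V − S| = 82.79.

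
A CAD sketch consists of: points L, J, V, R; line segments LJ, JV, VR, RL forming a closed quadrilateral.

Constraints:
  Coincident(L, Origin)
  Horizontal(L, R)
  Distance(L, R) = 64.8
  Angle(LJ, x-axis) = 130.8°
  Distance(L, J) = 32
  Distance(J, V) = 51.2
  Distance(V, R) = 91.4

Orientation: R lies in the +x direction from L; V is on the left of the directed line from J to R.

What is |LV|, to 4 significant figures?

68.83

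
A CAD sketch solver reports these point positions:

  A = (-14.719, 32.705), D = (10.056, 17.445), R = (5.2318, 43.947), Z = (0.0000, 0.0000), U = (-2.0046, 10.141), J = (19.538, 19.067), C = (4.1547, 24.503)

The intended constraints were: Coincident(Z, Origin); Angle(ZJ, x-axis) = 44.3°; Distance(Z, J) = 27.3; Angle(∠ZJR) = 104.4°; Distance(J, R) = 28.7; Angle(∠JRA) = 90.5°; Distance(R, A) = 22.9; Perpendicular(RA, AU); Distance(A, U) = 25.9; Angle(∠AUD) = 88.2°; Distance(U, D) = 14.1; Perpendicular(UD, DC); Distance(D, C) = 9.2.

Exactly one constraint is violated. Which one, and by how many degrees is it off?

Perpendicular(UD, DC) — off by 8.70°.

Z = (0.00, 0.00) ✓; ZJ at 44.30° ✓; |ZJ| = 27.30 ✓; ∠ZJR = 104.4° ✓; |JR| = 28.70 ✓; ∠JRA = 90.50° ✓; |RA| = 22.90 ✓; ∠(RA, AU) = 90.00° ✓; |AU| = 25.90 ✓; ∠AUD = 88.20° ✓; |UD| = 14.10 ✓; ∠(UD, DC) = 98.70° ✗; |DC| = 9.200 ✓.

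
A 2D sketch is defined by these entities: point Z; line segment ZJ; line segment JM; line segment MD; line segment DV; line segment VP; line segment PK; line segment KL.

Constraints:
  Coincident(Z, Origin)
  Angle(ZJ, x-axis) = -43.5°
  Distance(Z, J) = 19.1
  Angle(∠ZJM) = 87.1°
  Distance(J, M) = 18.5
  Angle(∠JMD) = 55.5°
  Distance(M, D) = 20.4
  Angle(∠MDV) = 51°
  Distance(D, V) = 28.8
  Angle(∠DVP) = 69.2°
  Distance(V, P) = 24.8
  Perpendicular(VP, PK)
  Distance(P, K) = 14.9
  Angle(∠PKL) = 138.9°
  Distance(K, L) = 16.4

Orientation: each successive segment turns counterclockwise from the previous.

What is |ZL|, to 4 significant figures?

9.873

VP ⟂ PK, so PK runs at 143.7°; with |PK| = 14.9, K = (23.93, 7.694). ∠PKL = 138.9° gives KL at -175.2° from the x-axis; with |KL| = 16.4, L = (7.584, 6.321). Then |ZL| = |L − Z| = 9.873.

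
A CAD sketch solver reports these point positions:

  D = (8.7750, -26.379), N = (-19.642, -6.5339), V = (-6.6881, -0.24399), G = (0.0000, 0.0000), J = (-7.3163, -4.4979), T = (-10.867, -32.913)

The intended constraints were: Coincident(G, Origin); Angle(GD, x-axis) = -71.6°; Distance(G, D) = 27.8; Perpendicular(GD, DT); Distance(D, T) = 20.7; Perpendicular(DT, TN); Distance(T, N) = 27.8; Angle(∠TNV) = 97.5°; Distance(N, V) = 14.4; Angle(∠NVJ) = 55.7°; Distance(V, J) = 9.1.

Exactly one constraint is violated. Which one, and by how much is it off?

Distance(V, J) = 9.1 — off by 4.80.

G = (0.00, 0.00) ✓; GD at -71.60° ✓; |GD| = 27.80 ✓; ∠(GD, DT) = 90.00° ✓; |DT| = 20.70 ✓; ∠(DT, TN) = 90.00° ✓; |TN| = 27.80 ✓; ∠TNV = 97.50° ✓; |NV| = 14.40 ✓; ∠NVJ = 55.70° ✓; |VJ| = 4.300 ✗.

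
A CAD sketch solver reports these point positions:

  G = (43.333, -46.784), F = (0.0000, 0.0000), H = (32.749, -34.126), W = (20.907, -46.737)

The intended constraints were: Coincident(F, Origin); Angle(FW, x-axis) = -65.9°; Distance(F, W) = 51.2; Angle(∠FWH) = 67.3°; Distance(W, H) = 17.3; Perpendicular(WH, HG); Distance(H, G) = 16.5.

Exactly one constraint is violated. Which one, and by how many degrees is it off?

Perpendicular(WH, HG) — off by 6.90°.

F = (0.00, 0.00) ✓; FW at -65.90° ✓; |FW| = 51.20 ✓; ∠FWH = 67.30° ✓; |WH| = 17.30 ✓; ∠(WH, HG) = 96.90° ✗; |HG| = 16.50 ✓.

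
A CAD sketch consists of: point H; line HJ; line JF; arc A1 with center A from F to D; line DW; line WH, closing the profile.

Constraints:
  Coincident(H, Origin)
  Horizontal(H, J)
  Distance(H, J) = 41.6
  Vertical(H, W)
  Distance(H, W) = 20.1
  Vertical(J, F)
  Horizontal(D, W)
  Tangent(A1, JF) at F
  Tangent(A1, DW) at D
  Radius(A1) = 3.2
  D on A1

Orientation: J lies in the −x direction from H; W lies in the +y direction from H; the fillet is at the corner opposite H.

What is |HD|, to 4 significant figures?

43.34

H is at the origin; HJ is horizontal with |HJ| = 41.6 and J on the −x side, so J = (-41.60, 0.000). H and W share the same x with |HW| = 20.1 and W on the +y side, so W = (0.000, 20.10). The virtual corner opposite H is at (-41.60, 20.10). A1 meets JF tangentially, so AF is at right angles to JF and since A1 is tangent to DW there, AD ⟂ DW, with radius 3.2, so the center A sits 3.2 in from both sides at A = (-38.40, 16.90). That places the tangent points at F = (-41.60, 16.90) on JF and D = (-38.40, 20.10) on DW. Then |HD| = |D − H| = 43.34.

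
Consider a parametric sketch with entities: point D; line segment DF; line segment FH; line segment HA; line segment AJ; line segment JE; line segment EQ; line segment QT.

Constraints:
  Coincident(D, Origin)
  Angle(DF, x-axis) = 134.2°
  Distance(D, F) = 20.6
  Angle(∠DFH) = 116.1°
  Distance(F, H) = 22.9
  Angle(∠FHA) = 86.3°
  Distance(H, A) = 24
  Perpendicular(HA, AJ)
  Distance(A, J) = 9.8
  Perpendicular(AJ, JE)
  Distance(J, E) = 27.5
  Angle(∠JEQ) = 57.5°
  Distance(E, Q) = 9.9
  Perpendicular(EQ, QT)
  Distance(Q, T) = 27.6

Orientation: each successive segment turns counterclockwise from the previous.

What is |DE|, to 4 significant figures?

31.84

D is at the origin; DF runs at 134.2° with length 20.6, so F = (-14.36, 14.77). ∠DFH = 116.1° gives FH at -161.9° from the x-axis; with |FH| = 22.9, H = (-36.13, 7.654). ∠FHA = 86.3° gives HA at -68.20° from the x-axis; with |HA| = 24.0, A = (-27.22, -14.63). HA ⟂ AJ, so AJ runs at 21.80°; with |AJ| = 9.8, J = (-18.12, -10.99). AJ ⟂ JE, so JE runs at 111.8°; with |JE| = 27.5, E = (-28.33, 14.54). Then |DE| = |E − D| = 31.84.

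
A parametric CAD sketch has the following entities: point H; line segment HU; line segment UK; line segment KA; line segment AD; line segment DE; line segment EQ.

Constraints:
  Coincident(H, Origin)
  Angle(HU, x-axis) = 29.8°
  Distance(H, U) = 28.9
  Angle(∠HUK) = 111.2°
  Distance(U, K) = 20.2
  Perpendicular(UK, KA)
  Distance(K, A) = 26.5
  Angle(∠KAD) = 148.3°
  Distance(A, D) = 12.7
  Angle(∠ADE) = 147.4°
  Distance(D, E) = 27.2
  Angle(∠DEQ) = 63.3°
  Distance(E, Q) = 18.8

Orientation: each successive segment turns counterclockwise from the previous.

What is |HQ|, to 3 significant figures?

3.37

∠ADE = 147.4° gives DE at -107° from the x-axis; with |DE| = 27.2, E = (-21.8, -3.84). ∠DEQ = 63.3° gives EQ at 9.60° from the x-axis; with |EQ| = 18.8, Q = (-3.29, -0.704). Then |HQ| = |Q − H| = 3.37.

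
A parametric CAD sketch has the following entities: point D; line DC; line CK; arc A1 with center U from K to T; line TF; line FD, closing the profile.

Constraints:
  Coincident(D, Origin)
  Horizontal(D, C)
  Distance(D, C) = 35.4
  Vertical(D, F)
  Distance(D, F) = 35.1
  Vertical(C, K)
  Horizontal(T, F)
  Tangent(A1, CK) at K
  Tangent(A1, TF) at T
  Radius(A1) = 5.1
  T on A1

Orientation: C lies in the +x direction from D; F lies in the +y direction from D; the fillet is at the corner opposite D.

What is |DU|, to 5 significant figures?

42.639

D is at the origin; DC is horizontal with |DC| = 35.4 and C on the +x side, so C = (35.400, 0.0000). D and F share the same x with |DF| = 35.1 and F on the +y side, so F = (0.0000, 35.100). The virtual corner opposite D is at (35.400, 35.100). The tangent condition forces UK to be normal to CK and A1 meets TF tangentially, so UT is at right angles to TF, with radius 5.1, so the center U sits 5.1 in from both sides at U = (30.300, 30.000). Then |DU| = |U − D| = 42.639.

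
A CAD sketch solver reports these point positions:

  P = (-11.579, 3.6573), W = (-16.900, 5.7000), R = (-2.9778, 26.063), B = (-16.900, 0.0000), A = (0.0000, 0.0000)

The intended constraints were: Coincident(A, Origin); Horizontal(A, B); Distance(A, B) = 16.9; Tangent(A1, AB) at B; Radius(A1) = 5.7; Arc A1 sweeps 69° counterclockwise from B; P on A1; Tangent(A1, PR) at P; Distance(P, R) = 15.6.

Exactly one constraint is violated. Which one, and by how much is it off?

Distance(P, R) = 15.6 — off by 8.40.

A = (0.00, 0.00) ✓; A.y = 0.00, B.y = 0.00 ✓; |AB| = 16.90 ✓; ∠(WB, BA) = 90.00° ✓; |WB| = 5.700 ✓; bearing(W→P) − bearing(W→B) = 69.00° ✓; |WP| = 5.700 ✓; ∠(WP, PR) = 90.00° ✓; |PR| = 24.00 ✗.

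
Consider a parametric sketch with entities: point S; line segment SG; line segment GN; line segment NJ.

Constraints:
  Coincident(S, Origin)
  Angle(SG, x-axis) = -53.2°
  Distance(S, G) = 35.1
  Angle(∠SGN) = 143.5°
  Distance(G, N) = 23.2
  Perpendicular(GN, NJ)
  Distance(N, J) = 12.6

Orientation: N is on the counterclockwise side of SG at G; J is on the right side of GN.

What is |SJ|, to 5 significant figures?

61.354

S is at the origin; SG runs at -53.2° with length 35.1, so G = 35.1·(cos -53.2°, sin -53.2°) = (21.026, -28.106). ∠SGN = 143.5°, so GN runs at -53.2° + (180° − 143.5°) = -16.700° from the x-axis; with |GN| = 23.2, N = G + 23.2·(cos -16.700°, sin -16.700°) = (43.247, -34.772). GN is perpendicular to NJ; with |NJ| = 12.6 on the right of GN, J = N + 12.6·(-0.28736, -0.95782) = (39.626, -46.841). Then |SJ| = |J − S| = 61.354.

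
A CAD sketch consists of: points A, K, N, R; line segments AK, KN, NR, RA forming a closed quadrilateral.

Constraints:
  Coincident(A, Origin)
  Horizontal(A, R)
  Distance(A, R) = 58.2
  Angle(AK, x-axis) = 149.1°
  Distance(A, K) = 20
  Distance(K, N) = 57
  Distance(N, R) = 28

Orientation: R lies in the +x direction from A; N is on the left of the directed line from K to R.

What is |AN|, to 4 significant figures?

43.93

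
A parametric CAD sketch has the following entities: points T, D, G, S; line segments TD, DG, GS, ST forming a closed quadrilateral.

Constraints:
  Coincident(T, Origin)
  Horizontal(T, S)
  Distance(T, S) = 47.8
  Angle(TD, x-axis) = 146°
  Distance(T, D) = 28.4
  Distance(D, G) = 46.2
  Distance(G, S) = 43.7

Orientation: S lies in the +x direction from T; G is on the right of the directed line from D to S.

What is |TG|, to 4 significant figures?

19.61

T is at the origin; T and S share the same y with |TS| = 47.8 and S in +x, so S = (47.8, 0). TD runs at 146.0° with |TD| = 28.4, so D = (-23.54, 15.88). G is determined by |DG| = 46.2 and |GS| = 43.7 together: it lies at the intersection of circle(D, 46.2) and circle(S, 43.7). With |DS| = 73.09, the foot of the radical line on DS is 38.08 from D and the perpendicular offset is √(46.2² − 38.08²) = 26.16. Taking the right-of-DS solution: G = (7.945, -17.92).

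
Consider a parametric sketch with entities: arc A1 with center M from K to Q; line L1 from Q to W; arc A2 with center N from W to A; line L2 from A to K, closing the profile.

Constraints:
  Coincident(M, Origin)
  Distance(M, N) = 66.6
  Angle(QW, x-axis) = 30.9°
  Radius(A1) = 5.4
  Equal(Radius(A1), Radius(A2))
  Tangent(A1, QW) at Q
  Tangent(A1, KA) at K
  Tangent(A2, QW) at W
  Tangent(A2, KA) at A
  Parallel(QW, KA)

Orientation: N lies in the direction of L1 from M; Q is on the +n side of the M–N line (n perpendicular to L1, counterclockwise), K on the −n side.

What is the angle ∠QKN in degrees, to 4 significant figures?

85.36°

The slot axis is L1's direction at 30.9°, so u = (cos 30.9°, sin 30.9°) = (0.8581, 0.5135) and n = (−sin 30.9°, cos 30.9°) = (-0.5135, 0.8581). M is at the origin and N lies 66.6 along u from M, so N = 66.6·u = (57.15, 34.20). Tangency of A1 to both parallel lines with radius 5.4 puts Q and K at M ± 5.4·n: Q = (-2.773, 4.634), K = (2.773, -4.634). Then cos ∠QKN = KQ·KN / (|KQ||KN|), giving 85.36°.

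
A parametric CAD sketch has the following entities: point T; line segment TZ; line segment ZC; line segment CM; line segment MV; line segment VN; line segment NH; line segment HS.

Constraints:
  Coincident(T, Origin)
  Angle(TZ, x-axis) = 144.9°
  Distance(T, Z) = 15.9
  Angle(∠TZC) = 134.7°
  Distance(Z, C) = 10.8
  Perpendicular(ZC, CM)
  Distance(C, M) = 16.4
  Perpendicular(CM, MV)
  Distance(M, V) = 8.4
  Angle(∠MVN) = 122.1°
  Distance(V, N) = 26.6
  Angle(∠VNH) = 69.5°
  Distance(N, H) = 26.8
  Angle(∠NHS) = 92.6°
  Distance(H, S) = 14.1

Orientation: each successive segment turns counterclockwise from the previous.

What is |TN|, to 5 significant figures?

17.444

T is at the origin; TZ runs at 144.9° with length 15.9, so Z = (-13.009, 9.1426). ∠TZC = 134.7° gives ZC at -169.80° from the x-axis; with |ZC| = 10.8, C = (-23.638, 7.2301). ZC ⟂ CM, so CM runs at -79.800°; with |CM| = 16.4, M = (-20.734, -8.9107). CM ⟂ MV, so MV runs at 10.200°; with |MV| = 8.4, V = (-12.466, -7.4232). ∠MVN = 122.1° gives VN at 68.100° from the x-axis; with |VN| = 26.6, N = (-2.5450, 17.257). Then |TN| = |N − T| = 17.444.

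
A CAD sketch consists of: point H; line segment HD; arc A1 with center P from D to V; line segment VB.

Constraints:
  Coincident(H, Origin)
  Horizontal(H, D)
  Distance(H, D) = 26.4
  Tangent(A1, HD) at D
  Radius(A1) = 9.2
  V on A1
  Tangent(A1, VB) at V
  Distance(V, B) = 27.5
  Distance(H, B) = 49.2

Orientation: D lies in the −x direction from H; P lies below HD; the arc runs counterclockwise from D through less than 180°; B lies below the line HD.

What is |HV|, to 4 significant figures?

37.03

H is at the origin; H and D share the same y with |HD| = 26.4 and D on the −x side, so D = (-26.40, 0.000). Since A1 is tangent to HD there, PD ⟂ HD, so P = D + (0, -9.2) = (-26.40, -9.200). Since PV ⟂ VB (tangency), |PB| = √(9.2² + 27.5²) = 29.00 regardless of where V sits on A1. So B lies on both circle(H, 49.2) and circle(P, 29.00); the below-HD intersection is B = (-31.57, -37.73). V is the foot of the tangent from B: V = (-35.51, -10.52).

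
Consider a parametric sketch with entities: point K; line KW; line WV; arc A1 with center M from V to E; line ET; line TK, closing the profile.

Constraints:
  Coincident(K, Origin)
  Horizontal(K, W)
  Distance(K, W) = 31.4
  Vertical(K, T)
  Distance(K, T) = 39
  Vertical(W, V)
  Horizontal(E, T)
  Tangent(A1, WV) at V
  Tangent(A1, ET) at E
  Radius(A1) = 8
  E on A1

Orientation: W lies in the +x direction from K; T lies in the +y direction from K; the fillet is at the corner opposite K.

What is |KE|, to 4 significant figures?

45.48

K is at the origin; KW is horizontal with |KW| = 31.4 and W on the +x side, so W = (31.40, 0.000). KT is vertical with |KT| = 39.0 and T on the +y side, so T = (0.000, 39.00). The virtual corner opposite K is at (31.40, 39.00). The tangent condition forces MV to be normal to WV and since A1 is tangent to ET there, ME ⟂ ET, with radius 8.0, so the center M sits 8.0 in from both sides at M = (23.40, 31.00). That places the tangent points at V = (31.40, 31.00) on WV and E = (23.40, 39.00) on ET. Then |KE| = |E − K| = 45.48.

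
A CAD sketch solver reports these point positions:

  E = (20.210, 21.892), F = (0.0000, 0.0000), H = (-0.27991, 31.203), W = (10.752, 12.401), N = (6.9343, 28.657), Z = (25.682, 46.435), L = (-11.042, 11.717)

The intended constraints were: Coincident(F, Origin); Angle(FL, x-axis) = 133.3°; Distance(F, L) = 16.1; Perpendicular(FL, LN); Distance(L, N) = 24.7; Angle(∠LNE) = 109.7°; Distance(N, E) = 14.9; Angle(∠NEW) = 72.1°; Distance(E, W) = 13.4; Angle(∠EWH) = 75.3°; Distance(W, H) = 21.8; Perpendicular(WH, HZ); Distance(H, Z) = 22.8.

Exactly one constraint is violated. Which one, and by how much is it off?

Distance(H, Z) = 22.8 — off by 7.30.

F = (0.00, 0.00) ✓; FL at 133.3° ✓; |FL| = 16.10 ✓; ∠(FL, LN) = 90.00° ✓; |LN| = 24.70 ✓; ∠LNE = 109.7° ✓; |NE| = 14.90 ✓; ∠NEW = 72.10° ✓; |EW| = 13.40 ✓; ∠EWH = 75.30° ✓; |WH| = 21.80 ✓; ∠(WH, HZ) = 90.00° ✓; |HZ| = 30.10 ✗.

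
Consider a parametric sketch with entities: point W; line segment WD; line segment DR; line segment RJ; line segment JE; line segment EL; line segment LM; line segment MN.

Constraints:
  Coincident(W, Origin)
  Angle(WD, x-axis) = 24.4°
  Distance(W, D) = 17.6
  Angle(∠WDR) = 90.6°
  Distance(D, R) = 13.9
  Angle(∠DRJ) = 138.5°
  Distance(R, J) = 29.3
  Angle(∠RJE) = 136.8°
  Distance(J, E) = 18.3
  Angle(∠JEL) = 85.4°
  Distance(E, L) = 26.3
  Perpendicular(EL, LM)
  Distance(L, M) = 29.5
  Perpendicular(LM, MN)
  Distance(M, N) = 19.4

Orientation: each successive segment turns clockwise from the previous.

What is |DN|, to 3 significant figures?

31.4

W is at the origin; WD runs at 24.4° with length 17.6, so D = (16.0, 7.27). ∠WDR = 90.6° gives DR at -65.0° from the x-axis; with |DR| = 13.9, R = (21.9, -5.33). ∠DRJ = 138.5° gives RJ at -106° from the x-axis; with |RJ| = 29.3, J = (13.6, -33.4). ∠RJE = 136.8° gives JE at -150° from the x-axis; with |JE| = 18.3, E = (-2.22, -42.7). ∠JEL = 85.4° gives EL at 116° from the x-axis; with |EL| = 26.3, L = (-13.6, -19.0). EL is perpendicular to LM, so LM runs at 25.7°; with |LM| = 29.5, M = (13.0, -6.16). The perpendicularity gives MN at right angles to LM, so MN runs at -64.3°; with |MN| = 19.4, N = (21.4, -23.6). Then |DN| = |N − D| = 31.4.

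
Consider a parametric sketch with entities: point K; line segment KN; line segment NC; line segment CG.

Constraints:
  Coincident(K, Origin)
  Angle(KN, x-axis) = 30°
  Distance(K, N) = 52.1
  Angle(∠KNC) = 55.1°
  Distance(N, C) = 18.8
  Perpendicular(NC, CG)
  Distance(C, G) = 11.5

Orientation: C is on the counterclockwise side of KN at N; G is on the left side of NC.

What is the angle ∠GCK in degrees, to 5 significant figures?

14.447°

K is at the origin; KN runs at 30.0° with length 52.1, so N = 52.1·(cos 30.0°, sin 30.0°) = (45.120, 26.050). ∠KNC = 55.1°, so NC runs at 30.0° + (180° − 55.1°) = 154.90° from the x-axis; with |NC| = 18.8, C = N + 18.8·(cos 154.90°, sin 154.90°) = (28.095, 34.025). The perpendicularity gives CG at right angles to NC; with |CG| = 11.5 on the left of NC, G = C + 11.5·(-0.42420, -0.90557) = (23.217, 23.611). Then cos ∠GCK = CG·CK / (|CG||CK|), giving 14.447°.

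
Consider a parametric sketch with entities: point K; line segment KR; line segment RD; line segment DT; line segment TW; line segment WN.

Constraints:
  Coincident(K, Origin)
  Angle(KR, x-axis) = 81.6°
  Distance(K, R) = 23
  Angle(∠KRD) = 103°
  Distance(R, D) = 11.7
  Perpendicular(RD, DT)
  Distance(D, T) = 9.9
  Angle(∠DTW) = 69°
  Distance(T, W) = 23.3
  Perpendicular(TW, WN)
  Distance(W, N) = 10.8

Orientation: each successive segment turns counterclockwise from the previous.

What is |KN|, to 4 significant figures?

30.96

K is at the origin; KR runs at 81.6° with length 23.0, so R = (3.360, 22.75). ∠KRD = 103.0° gives RD at 158.6° from the x-axis; with |RD| = 11.7, D = (-7.533, 27.02). RD ⟂ DT, so DT runs at -111.4°; with |DT| = 9.9, T = (-11.15, 17.80). ∠DTW = 69.0° gives TW at -0.4000° from the x-axis; with |TW| = 23.3, W = (12.15, 17.64). TW ⟂ WN, so WN runs at 89.60°; with |WN| = 10.8, N = (12.23, 28.44). Then |KN| = |N − K| = 30.96.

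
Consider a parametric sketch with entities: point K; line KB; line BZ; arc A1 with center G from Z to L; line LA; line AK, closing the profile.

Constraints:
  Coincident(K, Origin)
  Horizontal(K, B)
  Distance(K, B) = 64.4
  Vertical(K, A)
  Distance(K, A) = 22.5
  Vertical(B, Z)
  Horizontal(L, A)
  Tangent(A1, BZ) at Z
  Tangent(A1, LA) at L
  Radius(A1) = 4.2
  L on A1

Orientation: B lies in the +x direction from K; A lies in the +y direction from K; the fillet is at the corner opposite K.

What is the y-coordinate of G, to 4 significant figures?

18.30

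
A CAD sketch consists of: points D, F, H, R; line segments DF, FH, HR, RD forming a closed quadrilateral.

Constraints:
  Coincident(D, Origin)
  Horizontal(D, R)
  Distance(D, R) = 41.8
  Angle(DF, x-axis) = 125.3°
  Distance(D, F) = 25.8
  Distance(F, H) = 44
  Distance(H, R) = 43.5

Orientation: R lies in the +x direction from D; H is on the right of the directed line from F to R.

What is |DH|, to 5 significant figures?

19.431

Checks: D.y = 0.00, R.y = 0.00 ✓; |FH| = 44.00 ✓; |HR| = 43.50 ✓.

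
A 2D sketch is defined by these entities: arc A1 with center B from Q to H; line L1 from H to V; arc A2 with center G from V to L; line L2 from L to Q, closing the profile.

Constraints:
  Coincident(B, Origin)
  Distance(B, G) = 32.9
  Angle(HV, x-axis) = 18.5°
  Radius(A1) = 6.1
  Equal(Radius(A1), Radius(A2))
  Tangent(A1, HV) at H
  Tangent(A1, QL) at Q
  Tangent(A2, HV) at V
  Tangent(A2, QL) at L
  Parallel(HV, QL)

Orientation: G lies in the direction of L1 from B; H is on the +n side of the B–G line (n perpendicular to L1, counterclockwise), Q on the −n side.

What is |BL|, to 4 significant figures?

33.46

Tangency of A1 to both parallel lines with radius 6.1 puts H and Q at B ± 6.1·n: H = (-1.936, 5.785), Q = (1.936, -5.785). Equal radii place V and L the same way about G: V = G + 6.1·n = (29.26, 16.22), L = G − 6.1·n = (33.14, 4.655). Then |BL| = |L − B| = 33.46.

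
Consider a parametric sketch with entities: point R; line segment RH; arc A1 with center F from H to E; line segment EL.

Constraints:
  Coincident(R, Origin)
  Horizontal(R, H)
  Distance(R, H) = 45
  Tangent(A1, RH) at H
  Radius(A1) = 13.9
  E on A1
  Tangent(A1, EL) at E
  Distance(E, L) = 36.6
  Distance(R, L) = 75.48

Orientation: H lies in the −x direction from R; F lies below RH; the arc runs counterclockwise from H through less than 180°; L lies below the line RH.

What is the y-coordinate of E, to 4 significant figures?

-15.38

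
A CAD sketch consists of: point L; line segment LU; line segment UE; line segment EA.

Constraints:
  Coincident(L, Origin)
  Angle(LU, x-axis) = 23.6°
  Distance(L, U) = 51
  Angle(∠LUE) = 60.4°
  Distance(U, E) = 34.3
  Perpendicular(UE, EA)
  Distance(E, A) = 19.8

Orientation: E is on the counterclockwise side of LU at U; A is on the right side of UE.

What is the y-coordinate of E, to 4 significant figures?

40.96

L is at the origin; LU runs at 23.6° with length 51.0, so U = 51.0·(cos 23.6°, sin 23.6°) = (46.73, 20.42). ∠LUE = 60.4°, so UE runs at 23.6° + (180° − 60.4°) = 143.2° from the x-axis; with |UE| = 34.3, E = U + 34.3·(cos 143.2°, sin 143.2°) = (19.27, 40.96). So E.y = 40.96.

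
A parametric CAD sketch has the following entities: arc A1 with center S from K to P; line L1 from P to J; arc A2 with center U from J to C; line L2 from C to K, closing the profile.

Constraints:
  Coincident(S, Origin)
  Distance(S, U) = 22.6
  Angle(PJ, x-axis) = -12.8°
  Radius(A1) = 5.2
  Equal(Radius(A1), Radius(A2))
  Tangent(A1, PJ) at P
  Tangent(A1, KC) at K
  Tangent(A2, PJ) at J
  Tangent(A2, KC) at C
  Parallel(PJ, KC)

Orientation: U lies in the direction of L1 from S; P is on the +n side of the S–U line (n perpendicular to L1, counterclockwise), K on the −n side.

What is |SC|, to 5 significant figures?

23.191

Tangency of A1 to both parallel lines with radius 5.2 puts P and K at S ± 5.2·n: P = (1.1521, 5.0708), K = (-1.1521, -5.0708). Equal radii place J and C the same way about U: J = U + 5.2·n = (23.190, 0.063781), C = U − 5.2·n = (20.886, -10.078). Then |SC| = |C − S| = 23.191.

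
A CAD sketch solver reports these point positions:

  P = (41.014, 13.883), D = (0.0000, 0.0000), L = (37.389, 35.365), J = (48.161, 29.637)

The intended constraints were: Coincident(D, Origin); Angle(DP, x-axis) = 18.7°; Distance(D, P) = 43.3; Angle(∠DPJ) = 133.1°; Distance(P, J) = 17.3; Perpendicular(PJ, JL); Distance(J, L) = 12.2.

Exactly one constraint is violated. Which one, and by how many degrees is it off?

Perpendicular(PJ, JL) — off by 3.60°.

D = (0.00, 0.00) ✓; DP at 18.70° ✓; |DP| = 43.30 ✓; ∠DPJ = 133.1° ✓; |PJ| = 17.30 ✓; ∠(PJ, JL) = 86.40° ✗; |JL| = 12.20 ✓.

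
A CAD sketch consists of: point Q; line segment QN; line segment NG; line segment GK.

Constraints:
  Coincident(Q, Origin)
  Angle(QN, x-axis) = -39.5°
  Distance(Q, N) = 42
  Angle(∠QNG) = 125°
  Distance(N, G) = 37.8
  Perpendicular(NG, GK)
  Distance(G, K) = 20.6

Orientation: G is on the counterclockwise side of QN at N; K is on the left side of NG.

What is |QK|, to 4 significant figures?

63.41

Q is at the origin; QN runs at -39.5° with length 42.0, so N = 42.0·(cos -39.5°, sin -39.5°) = (32.41, -26.72). ∠QNG = 125.0°, so NG runs at -39.5° + (180° − 125.0°) = 15.50° from the x-axis; with |NG| = 37.8, G = N + 37.8·(cos 15.50°, sin 15.50°) = (68.83, -16.61). NG is perpendicular to GK; with |GK| = 20.6 on the left of NG, K = G + 20.6·(-0.2672, 0.9636) = (63.33, 3.237). Then |QK| = |K − Q| = 63.41.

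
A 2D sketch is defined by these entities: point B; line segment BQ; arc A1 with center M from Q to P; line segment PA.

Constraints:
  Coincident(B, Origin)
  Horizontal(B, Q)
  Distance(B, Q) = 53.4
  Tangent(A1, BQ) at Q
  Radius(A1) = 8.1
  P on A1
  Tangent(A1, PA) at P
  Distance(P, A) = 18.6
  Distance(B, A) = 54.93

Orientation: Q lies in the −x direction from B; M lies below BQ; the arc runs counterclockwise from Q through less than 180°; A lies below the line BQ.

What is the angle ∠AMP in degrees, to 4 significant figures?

66.47°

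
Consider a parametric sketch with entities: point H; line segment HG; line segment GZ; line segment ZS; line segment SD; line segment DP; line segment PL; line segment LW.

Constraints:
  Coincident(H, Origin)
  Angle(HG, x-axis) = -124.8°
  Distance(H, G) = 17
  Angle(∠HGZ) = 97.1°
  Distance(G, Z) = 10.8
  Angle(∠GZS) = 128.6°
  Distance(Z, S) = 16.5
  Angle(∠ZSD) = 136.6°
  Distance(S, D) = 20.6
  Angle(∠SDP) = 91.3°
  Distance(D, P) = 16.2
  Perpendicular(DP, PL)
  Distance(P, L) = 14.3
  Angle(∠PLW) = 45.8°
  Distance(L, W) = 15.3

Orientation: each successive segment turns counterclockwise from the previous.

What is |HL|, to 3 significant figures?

6.31

H is at the origin; HG runs at -124.8° with length 17.0, so G = (-9.70, -14.0). ∠HGZ = 97.1° gives GZ at -41.9° from the x-axis; with |GZ| = 10.8, Z = (-1.66, -21.2). ∠GZS = 128.6° gives ZS at 9.50° from the x-axis; with |ZS| = 16.5, S = (14.6, -18.4). ∠ZSD = 136.6° gives SD at 52.9° from the x-axis; with |SD| = 20.6, D = (27.0, -2.02). ∠SDP = 91.3° gives DP at 142° from the x-axis; with |DP| = 16.2, P = (14.3, 8.04). DP is perpendicular to PL, so PL runs at -128°; with |PL| = 14.3, L = (5.46, -3.16). Then |HL| = |L − H| = 6.31.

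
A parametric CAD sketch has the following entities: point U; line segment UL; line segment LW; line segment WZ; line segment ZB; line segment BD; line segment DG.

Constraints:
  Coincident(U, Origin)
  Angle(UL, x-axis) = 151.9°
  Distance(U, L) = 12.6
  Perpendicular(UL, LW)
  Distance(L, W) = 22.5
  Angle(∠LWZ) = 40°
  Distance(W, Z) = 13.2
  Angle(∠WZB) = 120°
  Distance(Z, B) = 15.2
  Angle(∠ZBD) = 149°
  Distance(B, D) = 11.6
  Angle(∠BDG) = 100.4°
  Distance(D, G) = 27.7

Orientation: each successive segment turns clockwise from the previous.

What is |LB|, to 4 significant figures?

3.793

U is at the origin; UL runs at 151.9° with length 12.6, so L = (-11.11, 5.935). The perpendicularity gives LW at right angles to UL, so LW runs at 61.90°; with |LW| = 22.5, W = (-0.5170, 25.78). ∠LWZ = 40.0° gives WZ at -78.10° from the x-axis; with |WZ| = 13.2, Z = (2.205, 12.87). ∠WZB = 120.0° gives ZB at -138.1° from the x-axis; with |ZB| = 15.2, B = (-9.109, 2.715). Then |LB| = |B − L| = 3.793.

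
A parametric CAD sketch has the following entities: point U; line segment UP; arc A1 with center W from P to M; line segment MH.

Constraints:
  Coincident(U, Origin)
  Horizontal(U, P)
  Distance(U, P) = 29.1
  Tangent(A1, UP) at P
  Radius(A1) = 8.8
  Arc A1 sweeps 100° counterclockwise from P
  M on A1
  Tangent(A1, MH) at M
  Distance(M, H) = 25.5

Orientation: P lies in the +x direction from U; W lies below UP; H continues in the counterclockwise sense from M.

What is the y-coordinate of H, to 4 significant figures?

-35.44

U is at the origin; UP is horizontal with |UP| = 29.1 and P on the +x side, so P = (29.10, 0.000). A1 meets UP tangentially, so WP is at right angles to UP, so W = P + (0, -8.8) = (29.10, -8.800). On A1, P sits at bearing 90° from W; a 100° counterclockwise sweep puts M at bearing 190°, so M = W + 8.8·(cos 190°, sin 190°) = (20.43, -10.33). The tangent condition forces WM to be normal to MH, so MH runs along (−sin 190°, cos 190°); with |MH| = 25.5, H = (24.86, -35.44). So H.y = -35.44.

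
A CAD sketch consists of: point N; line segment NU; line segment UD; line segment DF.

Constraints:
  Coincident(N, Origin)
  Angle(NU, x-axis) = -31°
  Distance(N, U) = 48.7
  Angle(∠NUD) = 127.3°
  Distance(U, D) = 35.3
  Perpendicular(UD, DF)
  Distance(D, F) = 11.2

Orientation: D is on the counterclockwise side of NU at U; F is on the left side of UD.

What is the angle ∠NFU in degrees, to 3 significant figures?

40.6°

N is at the origin; NU runs at -31.0° with length 48.7, so U = 48.7·(cos -31.0°, sin -31.0°) = (41.7, -25.1). ∠NUD = 127.3°, so UD runs at -31.0° + (180° − 127.3°) = 21.7° from the x-axis; with |UD| = 35.3, D = U + 35.3·(cos 21.7°, sin 21.7°) = (74.5, -12.0). The perpendicularity gives DF at right angles to UD; with |DF| = 11.2 on the left of UD, F = D + 11.2·(-0.370, 0.929) = (70.4, -1.62). Then cos ∠NFU = FN·FU / (|FN||FU|), giving 40.6°.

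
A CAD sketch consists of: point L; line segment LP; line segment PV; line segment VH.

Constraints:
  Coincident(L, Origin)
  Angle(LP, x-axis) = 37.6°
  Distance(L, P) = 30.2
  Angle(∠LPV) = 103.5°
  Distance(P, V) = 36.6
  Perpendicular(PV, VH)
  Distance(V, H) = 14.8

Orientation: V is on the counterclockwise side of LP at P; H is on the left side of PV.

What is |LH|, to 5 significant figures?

46.016

L is at the origin; LP runs at 37.6° with length 30.2, so P = 30.2·(cos 37.6°, sin 37.6°) = (23.927, 18.426). ∠LPV = 103.5°, so PV runs at 37.6° + (180° − 103.5°) = 114.10° from the x-axis; with |PV| = 36.6, V = P + 36.6·(cos 114.10°, sin 114.10°) = (8.9823, 51.836). PV ⟂ VH; with |VH| = 14.8 on the left of PV, H = V + 14.8·(-0.91283, -0.40833) = (-4.5277, 45.793). Then |LH| = |H − L| = 46.016.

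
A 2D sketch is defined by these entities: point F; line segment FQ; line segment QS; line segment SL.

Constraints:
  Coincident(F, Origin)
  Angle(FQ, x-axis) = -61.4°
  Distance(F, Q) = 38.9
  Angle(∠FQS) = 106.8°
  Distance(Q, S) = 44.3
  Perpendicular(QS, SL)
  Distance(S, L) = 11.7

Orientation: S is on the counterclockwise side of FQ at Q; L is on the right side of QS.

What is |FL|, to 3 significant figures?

74.0

F is at the origin; FQ runs at -61.4° with length 38.9, so Q = 38.9·(cos -61.4°, sin -61.4°) = (18.6, -34.2). ∠FQS = 106.8°, so QS runs at -61.4° + (180° − 106.8°) = 11.8° from the x-axis; with |QS| = 44.3, S = Q + 44.3·(cos 11.8°, sin 11.8°) = (62.0, -25.1). QS ⟂ SL; with |SL| = 11.7 on the right of QS, L = S + 11.7·(0.204, -0.979) = (64.4, -36.5). Then |FL| = |L − F| = 74.0.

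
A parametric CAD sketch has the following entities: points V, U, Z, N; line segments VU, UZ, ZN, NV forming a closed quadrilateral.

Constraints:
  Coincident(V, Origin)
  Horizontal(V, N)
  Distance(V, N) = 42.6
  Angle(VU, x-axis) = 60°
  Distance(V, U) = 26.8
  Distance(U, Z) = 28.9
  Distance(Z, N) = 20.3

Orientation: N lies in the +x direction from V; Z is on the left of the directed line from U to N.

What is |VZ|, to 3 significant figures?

46.8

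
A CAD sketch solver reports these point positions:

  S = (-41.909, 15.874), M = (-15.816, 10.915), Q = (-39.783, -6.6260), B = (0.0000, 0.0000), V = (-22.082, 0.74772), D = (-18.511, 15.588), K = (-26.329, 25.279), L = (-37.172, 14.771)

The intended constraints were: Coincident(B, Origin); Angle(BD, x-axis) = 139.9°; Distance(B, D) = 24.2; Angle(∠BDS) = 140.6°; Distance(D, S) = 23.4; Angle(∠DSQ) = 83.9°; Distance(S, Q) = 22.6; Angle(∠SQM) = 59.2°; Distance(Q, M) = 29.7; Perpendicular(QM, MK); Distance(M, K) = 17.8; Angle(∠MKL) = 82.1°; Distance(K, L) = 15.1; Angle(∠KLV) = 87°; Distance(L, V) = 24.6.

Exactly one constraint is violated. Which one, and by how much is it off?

Distance(L, V) = 24.6 — off by 4.00.

B = (0.00, 0.00) ✓; BD at 139.9° ✓; |BD| = 24.20 ✓; ∠BDS = 140.6° ✓; |DS| = 23.40 ✓; ∠DSQ = 83.90° ✓; |SQ| = 22.60 ✓; ∠SQM = 59.20° ✓; |QM| = 29.70 ✓; ∠(QM, MK) = 90.00° ✓; |MK| = 17.80 ✓; ∠MKL = 82.10° ✓; |KL| = 15.10 ✓; ∠KLV = 87.00° ✓; |LV| = 20.60 ✗.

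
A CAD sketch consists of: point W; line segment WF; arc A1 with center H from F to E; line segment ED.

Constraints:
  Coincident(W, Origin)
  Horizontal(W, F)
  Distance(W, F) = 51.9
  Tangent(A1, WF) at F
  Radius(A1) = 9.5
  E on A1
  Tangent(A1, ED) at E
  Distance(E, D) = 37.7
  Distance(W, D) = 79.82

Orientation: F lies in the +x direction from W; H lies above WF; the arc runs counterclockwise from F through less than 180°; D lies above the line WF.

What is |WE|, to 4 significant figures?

61.94

Checks: |WF| = 51.90 ✓; |HE| = 9.500 ✓; ∠(HE, ED) = 90.00° ✓; |ED| = 37.70 ✓; |WD| = 79.82 ✓.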